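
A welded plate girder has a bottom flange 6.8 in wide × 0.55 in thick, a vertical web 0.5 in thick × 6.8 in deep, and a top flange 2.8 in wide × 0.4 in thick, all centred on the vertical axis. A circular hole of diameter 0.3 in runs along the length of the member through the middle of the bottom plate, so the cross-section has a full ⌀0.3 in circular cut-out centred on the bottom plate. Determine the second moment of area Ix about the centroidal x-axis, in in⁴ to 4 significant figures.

Ix ≈ 66.37 in⁴

Decompose the section into non-overlapping parts with the origin at the bottom-left of its bounding rectangle.
Bottom plate: 6.8 × 0.55, A = 3.74 in², y = 0.275 in, Ī = 0.0942792 in⁴.
Web plate: 0.5 × 6.8, A = 3.4 in², y = 3.95 in, Ī = 13.1013 in⁴.
Top plate: 2.8 × 0.4, A = 1.12 in², y = 7.55 in, Ī = 0.0149333 in⁴.
Hole (subtracted): ⌀0.3, A = 0.0706858 in², y = 0.275 in, Ī = 0.000397608 in⁴.
Centroid: ȳ = ΣA·y / ΣA = 2.79572 in.
Transfer each piece to the centroidal x-axis using Ī + A·d² with d = y − 2.79572:
  bottom plate: d = -2.52072 in → contributes +23.8584 in⁴
  web plate: d = 1.15428 in → contributes +17.6313 in⁴
  top plate: d = 4.75428 in → contributes +25.3305 in⁴
  hole: d = -2.52072 in → contributes −0.449539 in⁴
Total I = 66.3707 in⁴.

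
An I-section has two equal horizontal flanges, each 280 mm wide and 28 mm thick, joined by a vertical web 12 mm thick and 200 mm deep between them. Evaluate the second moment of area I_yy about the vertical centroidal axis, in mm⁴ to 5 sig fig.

Treat the section as a set of non-overlapping primitives; coordinates are from the bounding-box lower-left.
Bottom flange: 280 × 28, A = 7 840 mm², x = 140 mm, Ī = 51 221 333 mm⁴.
Web: 12 × 200, A = 2 400 mm², x = 140 mm, Ī = 28 800 mm⁴.
Top flange: 280 × 28, A = 7 840 mm², x = 140 mm, Ī = 51 221 333 mm⁴.
By symmetry the centroid is at mid-width, x̄ = 140 mm.
All pieces are centred on the vertical centroidal axis, so I = ΣĪ = 102 471 467 mm⁴.

I_yy ≈ 1.0247 × 10⁸ mm⁴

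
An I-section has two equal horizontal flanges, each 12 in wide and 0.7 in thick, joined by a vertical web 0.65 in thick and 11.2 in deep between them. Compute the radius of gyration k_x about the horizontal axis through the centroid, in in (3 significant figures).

k_x ≈ 5.28 in

Split into non-overlapping primitives; take the origin at the lower-left of the bounding box.
Bottom flange: 12 × 0.7, A = 8.4 in², y = 0.35 in, Ī = 0.343 in⁴.
Web: 0.65 × 11.2, A = 7.28 in², y = 6.3 in, Ī = 76.1 in⁴.
Top flange: 12 × 0.7, A = 8.4 in², y = 12.25 in, Ī = 0.343 in⁴.
By symmetry the centroid is at mid-height, ȳ = 6.3 in.
Transfer each piece to the horizontal axis through the centroid using Ī + A·d² with d = y − 6.3:
  bottom flange: d = -5.95 in → contributes +297.72 in⁴
  web: d = 0 in → contributes +76.1 in⁴
  top flange: d = 5.95 in → contributes +297.72 in⁴
Total I = 671.55 in⁴.
Radius of gyration: k = √(I/A) = √(671.55 / 24.08) = 5.2809 in.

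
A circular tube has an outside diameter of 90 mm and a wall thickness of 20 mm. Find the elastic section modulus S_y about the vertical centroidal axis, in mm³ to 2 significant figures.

S_y ≈ 6.5 × 10⁴ mm³

Treat the section as a set of non-overlapping primitives; coordinates are from the bounding-box lower-left.
Outer circle: ⌀90, A = 6 362 mm², x = 45 mm, Ī = 3 220 623 mm⁴.
Bore (subtracted): ⌀50, A = 1 963 mm², x = 45 mm, Ī = 306 796 mm⁴.
By symmetry the centroid is at mid-width, x̄ = 45 mm.
All pieces are centred on the vertical centroidal axis, so I = ΣĪ (holes subtracted) = 2 913 827 mm⁴.
Extreme fibre distance c = 45 mm; S = I/c = 64 752 mm³.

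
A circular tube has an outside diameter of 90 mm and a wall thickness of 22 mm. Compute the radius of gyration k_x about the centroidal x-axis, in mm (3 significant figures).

k_x ≈ 25.3 mm

Treat the section as a set of non-overlapping primitives; coordinates are from the bounding-box lower-left.
Outer circle: ⌀90, A = 6361.7 mm², y = 45 mm, Ī = 3 220 623 mm⁴.
Bore (subtracted): ⌀46, A = 1661.9 mm², y = 45 mm, Ī = 219 787 mm⁴.
By symmetry the centroid is at mid-height, ȳ = 45 mm.
All pieces are centred on the centroidal x-axis, so I = ΣĪ (holes subtracted) = 3 000 837 mm⁴.
Radius of gyration: k = √(I/A) = √(3 000 837 / 4699.8) = 25.269 mm.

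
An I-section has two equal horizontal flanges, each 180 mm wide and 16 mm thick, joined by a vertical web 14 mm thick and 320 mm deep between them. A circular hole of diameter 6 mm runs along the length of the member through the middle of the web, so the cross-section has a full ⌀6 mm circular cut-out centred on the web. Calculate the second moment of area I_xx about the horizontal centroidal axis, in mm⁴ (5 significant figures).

Split into non-overlapping primitives; take the origin at the lower-left of the bounding box.
Bottom flange: 180 × 16, A = 2 880 mm², y = 8 mm, Ī = 61 440 mm⁴.
Web: 14 × 320, A = 4 480 mm², y = 176 mm, Ī = 38 229 333 mm⁴.
Top flange: 180 × 16, A = 2 880 mm², y = 344 mm, Ī = 61 440 mm⁴.
Hole (subtracted): ⌀6, A = 28.27433 mm², y = 176 mm, Ī = 63.61725 mm⁴.
By symmetry the centroid is at mid-height, ȳ = 176 mm.
Transfer each piece to the horizontal centroidal axis using Ī + A·d² with d = y − 176:
  bottom flange: d = -168 mm → contributes +81 346 560 mm⁴
  web: d = 0 mm → contributes +38 229 333 mm⁴
  top flange: d = 168 mm → contributes +81 346 560 mm⁴
  hole: d = 0 mm → contributes −63.61725 mm⁴
Total I = 200 922 390 mm⁴.

I_xx ≈ 2.0092 × 10⁸ mm⁴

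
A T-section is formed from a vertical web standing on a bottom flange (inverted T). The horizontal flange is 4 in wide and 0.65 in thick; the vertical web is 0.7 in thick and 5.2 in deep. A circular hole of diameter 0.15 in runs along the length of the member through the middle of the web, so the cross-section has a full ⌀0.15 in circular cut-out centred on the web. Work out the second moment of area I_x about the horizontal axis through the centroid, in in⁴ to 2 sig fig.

Decompose the section into non-overlapping parts with the origin at the bottom-left of its bounding rectangle.
Flange: 4 × 0.65, A = 2.6 in², y = 0.325 in, Ī = 0.09154 in⁴.
Web: 0.7 × 5.2, A = 3.64 in², y = 3.25 in, Ī = 8.202 in⁴.
Hole (subtracted): ⌀0.15, A = 0.01767 in², y = 3.25 in, Ī = 0.00002485 in⁴.
Centroid: ȳ = ΣA·y / ΣA = 2.028 in.
Transfer each piece to the horizontal axis through the centroid using Ī + A·d² with d = y − 2.028:
  flange: d = -1.703 in → contributes +7.63 in⁴
  web: d = 1.222 in → contributes +13.64 in⁴
  hole: d = 1.222 in → contributes −0.02642 in⁴
Total I = 21.24 in⁴.

I_x ≈ 21 in⁴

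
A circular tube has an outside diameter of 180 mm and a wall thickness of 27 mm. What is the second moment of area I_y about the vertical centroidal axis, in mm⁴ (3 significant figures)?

I_y ≈ 3.92 × 10⁷ mm⁴

Decompose the section into non-overlapping parts with the origin at the bottom-left of its bounding rectangle.
Outer circle: ⌀180, A = 25 447 mm², x = 90 mm, Ī = 51 529 974 mm⁴.
Bore (subtracted): ⌀126, A = 12 469 mm², x = 90 mm, Ī = 12 372 347 mm⁴.
By symmetry the centroid is at mid-width, x̄ = 90 mm.
All pieces are centred on the vertical centroidal axis, so I = ΣĪ (holes subtracted) = 39 157 627 mm⁴.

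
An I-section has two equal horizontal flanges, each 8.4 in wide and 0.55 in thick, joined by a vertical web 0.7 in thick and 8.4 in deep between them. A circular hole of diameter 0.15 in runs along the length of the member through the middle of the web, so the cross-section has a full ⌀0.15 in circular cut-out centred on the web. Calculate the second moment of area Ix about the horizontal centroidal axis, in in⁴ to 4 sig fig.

Treat the section as a set of non-overlapping primitives; coordinates are from the bounding-box lower-left.
Bottom flange: 8.4 × 0.55, A = 4.62 in², y = 0.275 in, Ī = 0.116463 in⁴.
Web: 0.7 × 8.4, A = 5.88 in², y = 4.75 in, Ī = 34.5744 in⁴.
Top flange: 8.4 × 0.55, A = 4.62 in², y = 9.225 in, Ī = 0.116463 in⁴.
Hole (subtracted): ⌀0.15, A = 0.0176715 in², y = 4.75 in, Ī = 0.0000248505 in⁴.
By symmetry the centroid is at mid-height, ȳ = 4.75 in.
Transfer each piece to the horizontal centroidal axis using Ī + A·d² with d = y − 4.75:
  bottom flange: d = -4.475 in → contributes +92.6349 in⁴
  web: d = 0 in → contributes +34.5744 in⁴
  top flange: d = 4.475 in → contributes +92.6349 in⁴
  hole: d = 0 in → contributes −0.0000248505 in⁴
Total I = 219.844 in⁴.

Ix ≈ 219.8 in⁴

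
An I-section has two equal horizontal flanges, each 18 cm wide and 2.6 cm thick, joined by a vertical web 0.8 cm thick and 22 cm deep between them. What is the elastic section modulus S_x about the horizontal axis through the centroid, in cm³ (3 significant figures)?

Split into non-overlapping primitives; take the origin at the lower-left of the bounding box.
Bottom flange: 18 × 2.6, A = 46.8 cm², y = 1.3 cm, Ī = 26.364 cm⁴.
Web: 0.8 × 22, A = 17.6 cm², y = 13.6 cm, Ī = 709.87 cm⁴.
Top flange: 18 × 2.6, A = 46.8 cm², y = 25.9 cm, Ī = 26.364 cm⁴.
By symmetry the centroid is at mid-height, ȳ = 13.6 cm.
Transfer each piece to the horizontal axis through the centroid using Ī + A·d² with d = y − 13.6:
  bottom flange: d = -12.3 cm → contributes +7106.7 cm⁴
  web: d = 0 cm → contributes +709.87 cm⁴
  top flange: d = 12.3 cm → contributes +7106.7 cm⁴
Total I = 14 923 cm⁴.
Extreme fibre distance c = 13.6 cm; S = I/c = 1097.3 cm³.

S_x ≈ 1100 cm³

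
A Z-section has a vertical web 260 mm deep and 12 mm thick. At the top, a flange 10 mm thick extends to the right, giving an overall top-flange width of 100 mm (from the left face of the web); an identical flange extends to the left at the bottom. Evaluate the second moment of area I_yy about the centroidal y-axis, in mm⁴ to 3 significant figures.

I_yy ≈ 5.57 × 10⁶ mm⁴

Decompose the section into non-overlapping parts with the origin at the bottom-left of its bounding rectangle.
Web: 12 × 260, A = 3 120 mm², x = 94 mm, Ī = 37 440 mm⁴.
Top flange (beyond web): 88 × 10, A = 880 mm², x = 144 mm, Ī = 567 893 mm⁴.
Bottom flange (beyond web): 88 × 10, A = 880 mm², x = 44 mm, Ī = 567 893 mm⁴.
Centroid: x̄ = ΣA·x / ΣA = 94 mm.
Transfer each piece to the centroidal y-axis using Ī + A·d² with d = x − 94:
  web: d = 0 mm → contributes +37 440 mm⁴
  top flange (beyond web): d = 50 mm → contributes +2 767 893 mm⁴
  bottom flange (beyond web): d = -50 mm → contributes +2 767 893 mm⁴
Total I = 5 573 227 mm⁴.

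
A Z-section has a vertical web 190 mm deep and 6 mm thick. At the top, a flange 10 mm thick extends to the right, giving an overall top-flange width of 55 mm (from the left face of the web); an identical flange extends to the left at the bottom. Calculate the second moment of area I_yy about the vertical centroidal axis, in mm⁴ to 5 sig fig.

Split into non-overlapping primitives; take the origin at the lower-left of the bounding box.
Web: 6 × 190, A = 1 140 mm², x = 52 mm, Ī = 3 420 mm⁴.
Top flange (beyond web): 49 × 10, A = 490 mm², x = 79.5 mm, Ī = 98040.83 mm⁴.
Bottom flange (beyond web): 49 × 10, A = 490 mm², x = 24.5 mm, Ī = 98040.83 mm⁴.
Centroid: x̄ = ΣA·x / ΣA = 52 mm.
Transfer each piece to the vertical centroidal axis using Ī + A·d² with d = x − 52:
  web: d = 0 mm → contributes +3 420 mm⁴
  top flange (beyond web): d = 27.5 mm → contributes +468603.3 mm⁴
  bottom flange (beyond web): d = -27.5 mm → contributes +468603.3 mm⁴
Total I = 940626.7 mm⁴.

I_yy ≈ 9.4063 × 10⁵ mm⁴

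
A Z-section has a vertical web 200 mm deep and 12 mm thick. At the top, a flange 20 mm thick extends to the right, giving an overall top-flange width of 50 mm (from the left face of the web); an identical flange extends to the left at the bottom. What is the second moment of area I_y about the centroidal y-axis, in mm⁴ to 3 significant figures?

I_y ≈ 1.16 × 10⁶ mm⁴

Break the section into simple shapes (no overlaps), measuring from the bottom-left corner of the bounding box.
Web: 12 × 200, A = 2 400 mm², x = 44 mm, Ī = 28 800 mm⁴.
Top flange (beyond web): 38 × 20, A = 760 mm², x = 69 mm, Ī = 91 453 mm⁴.
Bottom flange (beyond web): 38 × 20, A = 760 mm², x = 19 mm, Ī = 91 453 mm⁴.
Centroid: x̄ = ΣA·x / ΣA = 44 mm.
Transfer each piece to the centroidal y-axis using Ī + A·d² with d = x − 44:
  web: d = 0 mm → contributes +28 800 mm⁴
  top flange (beyond web): d = 25 mm → contributes +566 453 mm⁴
  bottom flange (beyond web): d = -25 mm → contributes +566 453 mm⁴
Total I = 1 161 707 mm⁴.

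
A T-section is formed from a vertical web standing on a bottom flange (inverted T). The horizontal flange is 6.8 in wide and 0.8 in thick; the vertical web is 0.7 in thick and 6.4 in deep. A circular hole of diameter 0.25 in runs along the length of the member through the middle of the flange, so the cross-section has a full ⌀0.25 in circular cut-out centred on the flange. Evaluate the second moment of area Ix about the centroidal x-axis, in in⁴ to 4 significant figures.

Treat the section as a set of non-overlapping primitives; coordinates are from the bounding-box lower-left.
Flange: 6.8 × 0.8, A = 5.44 in², y = 0.4 in, Ī = 0.290133 in⁴.
Web: 0.7 × 6.4, A = 4.48 in², y = 4 in, Ī = 15.2917 in⁴.
Hole (subtracted): ⌀0.25, A = 0.0490874 in², y = 0.4 in, Ī = 0.000191748 in⁴.
Centroid: ȳ = ΣA·y / ΣA = 2.03389 in.
Transfer each piece to the centroidal x-axis using Ī + A·d² with d = y − 2.03389:
  flange: d = -1.63389 in → contributes +14.8128 in⁴
  web: d = 1.96611 in → contributes +32.6095 in⁴
  hole: d = -1.63389 in → contributes −0.131235 in⁴
Total I = 47.2911 in⁴.

Ix ≈ 47.29 in⁴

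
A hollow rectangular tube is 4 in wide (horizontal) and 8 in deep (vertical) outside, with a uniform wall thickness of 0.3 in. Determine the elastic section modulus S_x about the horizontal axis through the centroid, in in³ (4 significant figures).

S_x ≈ 13.96 in³

Break the section into simple shapes (no overlaps), measuring from the bottom-left corner of the bounding box.
Outer rectangle: 4 × 8, A = 32 in², y = 4 in, Ī = 170.667 in⁴.
Inner void (subtracted): 3.4 × 7.4, A = 25.16 in², y = 4 in, Ī = 114.813 in⁴.
By symmetry the centroid is at mid-height, ȳ = 4 in.
All pieces are centred on the horizontal axis through the centroid, so I = ΣĪ (holes subtracted) = 55.8532 in⁴.
Extreme fibre distance c = 4 in; S = I/c = 13.9633 in³.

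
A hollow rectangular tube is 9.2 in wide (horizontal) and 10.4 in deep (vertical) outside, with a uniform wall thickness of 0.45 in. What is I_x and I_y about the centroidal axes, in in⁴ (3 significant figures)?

I_x ≈ 269 in⁴, I_y ≈ 222 in⁴

Decompose the section into non-overlapping parts with the origin at the bottom-left of its bounding rectangle.
Outer rectangle: 9.2 × 10.4, A = 95.68 in², y = 5.2 in, Ī = 862.4 in⁴.
Inner void (subtracted): 8.3 × 9.5, A = 78.85 in², y = 5.2 in, Ī = 593.02 in⁴.
By symmetry the centroid is at mid-height, ȳ = 5.2 in.
All pieces are centred on the centroidal x-axis, so I = ΣĪ (holes subtracted) = 269.38 in⁴.
Repeating about the centroidal y-axis gives I_y = 222.2 in⁴.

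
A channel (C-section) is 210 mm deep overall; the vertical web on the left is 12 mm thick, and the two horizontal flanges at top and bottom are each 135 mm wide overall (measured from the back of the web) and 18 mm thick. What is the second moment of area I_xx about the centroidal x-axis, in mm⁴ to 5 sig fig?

I_xx ≈ 5.0189 × 10⁷ mm⁴

Split into non-overlapping primitives; take the origin at the lower-left of the bounding box.
Web: 12 × 210, A = 2 520 mm², y = 105 mm, Ī = 9 261 000 mm⁴.
Top flange (beyond web): 123 × 18, A = 2 214 mm², y = 201 mm, Ī = 59 778 mm⁴.
Bottom flange (beyond web): 123 × 18, A = 2 214 mm², y = 9 mm, Ī = 59 778 mm⁴.
By symmetry the centroid is at mid-height, ȳ = 105 mm.
Transfer each piece to the centroidal x-axis using Ī + A·d² with d = y − 105:
  web: d = 0 mm → contributes +9 261 000 mm⁴
  top flange (beyond web): d = 96 mm → contributes +20 464 002 mm⁴
  bottom flange (beyond web): d = -96 mm → contributes +20 464 002 mm⁴
Total I = 50 189 004 mm⁴.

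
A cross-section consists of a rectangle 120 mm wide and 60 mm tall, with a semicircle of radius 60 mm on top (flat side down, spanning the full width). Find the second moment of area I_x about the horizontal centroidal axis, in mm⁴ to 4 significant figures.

Decompose the section into non-overlapping parts with the origin at the bottom-left of its bounding rectangle.
Rectangular body: 120 × 60, A = 7 200 mm², y = 30 mm, Ī = 2 160 000 mm⁴.
Semicircular cap: semicircle r = 60, A = 5654.87 mm², y = 85.4648 mm, Ī = 1 422 450 mm⁴.
Centroid: ȳ = ΣA·y / ΣA = 54.399 mm.
Transfer each piece to the horizontal centroidal axis using Ī + A·d² with d = y − 54.399:
  rectangular body: d = -24.399 mm → contributes +6 446 244 mm⁴
  semicircular cap: d = 31.0658 mm → contributes +6 879 865 mm⁴
Total I = 13 326 109 mm⁴.

I_x ≈ 1.333 × 10⁷ mm⁴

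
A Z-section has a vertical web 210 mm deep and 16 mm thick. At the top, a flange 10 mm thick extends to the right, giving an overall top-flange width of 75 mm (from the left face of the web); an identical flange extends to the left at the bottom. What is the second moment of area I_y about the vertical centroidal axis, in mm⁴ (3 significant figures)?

Split into non-overlapping primitives; take the origin at the lower-left of the bounding box.
Web: 16 × 210, A = 3 360 mm², x = 67 mm, Ī = 71 680 mm⁴.
Top flange (beyond web): 59 × 10, A = 590 mm², x = 104.5 mm, Ī = 171 149 mm⁴.
Bottom flange (beyond web): 59 × 10, A = 590 mm², x = 29.5 mm, Ī = 171 149 mm⁴.
Centroid: x̄ = ΣA·x / ΣA = 67 mm.
Transfer each piece to the vertical centroidal axis using Ī + A·d² with d = x − 67:
  web: d = 0 mm → contributes +71 680 mm⁴
  top flange (beyond web): d = 37.5 mm → contributes +1 000 837 mm⁴
  bottom flange (beyond web): d = -37.5 mm → contributes +1 000 837 mm⁴
Total I = 2 073 353 mm⁴.

I_y ≈ 2.07 × 10⁶ mm⁴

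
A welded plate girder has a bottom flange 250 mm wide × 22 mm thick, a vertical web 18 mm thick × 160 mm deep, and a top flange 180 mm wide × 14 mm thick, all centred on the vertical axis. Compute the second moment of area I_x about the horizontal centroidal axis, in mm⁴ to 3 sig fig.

I_x ≈ 6.38 × 10⁷ mm⁴

Break the section into simple shapes (no overlaps), measuring from the bottom-left corner of the bounding box.
Bottom plate: 250 × 22, A = 5 500 mm², y = 11 mm, Ī = 221 833 mm⁴.
Web plate: 18 × 160, A = 2 880 mm², y = 102 mm, Ī = 6 144 000 mm⁴.
Top plate: 180 × 14, A = 2 520 mm², y = 189 mm, Ī = 41 160 mm⁴.
Centroid: ȳ = ΣA·y / ΣA = 76.196 mm.
Transfer each piece to the horizontal centroidal axis using Ī + A·d² with d = y − 76.196:
  bottom plate: d = -65.196 mm → contributes +23 599 921 mm⁴
  web plate: d = 25.804 mm → contributes +8 061 589 mm⁴
  top plate: d = 112.8 mm → contributes +32 107 323 mm⁴
Total I = 63 768 833 mm⁴.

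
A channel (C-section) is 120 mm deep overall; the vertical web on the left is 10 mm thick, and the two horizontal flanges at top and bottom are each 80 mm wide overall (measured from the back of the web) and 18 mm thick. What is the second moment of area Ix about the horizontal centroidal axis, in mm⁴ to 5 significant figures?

Ix ≈ 8.0626 × 10⁶ mm⁴

Split into non-overlapping primitives; take the origin at the lower-left of the bounding box.
Web: 10 × 120, A = 1 200 mm², y = 60 mm, Ī = 1 440 000 mm⁴.
Top flange (beyond web): 70 × 18, A = 1 260 mm², y = 111 mm, Ī = 34 020 mm⁴.
Bottom flange (beyond web): 70 × 18, A = 1 260 mm², y = 9 mm, Ī = 34 020 mm⁴.
By symmetry the centroid is at mid-height, ȳ = 60 mm.
Transfer each piece to the horizontal centroidal axis using Ī + A·d² with d = y − 60:
  web: d = 0 mm → contributes +1 440 000 mm⁴
  top flange (beyond web): d = 51 mm → contributes +3 311 280 mm⁴
  bottom flange (beyond web): d = -51 mm → contributes +3 311 280 mm⁴
Total I = 8 062 560 mm⁴.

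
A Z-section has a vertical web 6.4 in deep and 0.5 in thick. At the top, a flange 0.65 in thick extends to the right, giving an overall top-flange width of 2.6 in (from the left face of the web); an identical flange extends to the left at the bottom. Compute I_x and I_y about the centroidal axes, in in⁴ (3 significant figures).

Break the section into simple shapes (no overlaps), measuring from the bottom-left corner of the bounding box.
Web: 0.5 × 6.4, A = 3.2 in², y = 3.2 in, Ī = 10.923 in⁴.
Top flange (beyond web): 2.1 × 0.65, A = 1.365 in², y = 6.075 in, Ī = 0.048059 in⁴.
Bottom flange (beyond web): 2.1 × 0.65, A = 1.365 in², y = 0.325 in, Ī = 0.048059 in⁴.
Centroid: ȳ = ΣA·y / ΣA = 3.2 in.
Transfer each piece to the centroidal x-axis using Ī + A·d² with d = y − 3.2:
  web: d = 0 in → contributes +10.923 in⁴
  top flange (beyond web): d = 2.875 in → contributes +11.331 in⁴
  bottom flange (beyond web): d = -2.875 in → contributes +11.331 in⁴
Total I = 33.584 in⁴.
For the y-axis: x̄ = 2.35 in.
Repeating about the centroidal y-axis gives I_y = 5.6836 in⁴.

I_x ≈ 33.6 in⁴, I_y ≈ 5.68 in⁴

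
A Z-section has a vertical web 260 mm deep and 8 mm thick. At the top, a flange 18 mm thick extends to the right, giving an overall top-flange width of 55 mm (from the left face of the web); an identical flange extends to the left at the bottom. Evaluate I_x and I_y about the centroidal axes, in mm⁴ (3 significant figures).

Treat the section as a set of non-overlapping primitives; coordinates are from the bounding-box lower-left.
Web: 8 × 260, A = 2 080 mm², y = 130 mm, Ī = 11 717 333 mm⁴.
Top flange (beyond web): 47 × 18, A = 846 mm², y = 251 mm, Ī = 22 842 mm⁴.
Bottom flange (beyond web): 47 × 18, A = 846 mm², y = 9 mm, Ī = 22 842 mm⁴.
Centroid: ȳ = ΣA·y / ΣA = 130 mm.
Transfer each piece to the centroidal x-axis using Ī + A·d² with d = y − 130:
  web: d = 0 mm → contributes +11 717 333 mm⁴
  top flange (beyond web): d = 121 mm → contributes +12 409 128 mm⁴
  bottom flange (beyond web): d = -121 mm → contributes +12 409 128 mm⁴
Total I = 36 535 589 mm⁴.
For the y-axis: x̄ = 51 mm.
Repeating about the centroidal y-axis gives I_y = 1 602 137 mm⁴.

I_x ≈ 3.65 × 10⁷ mm⁴, I_y ≈ 1.60 × 10⁶ mm⁴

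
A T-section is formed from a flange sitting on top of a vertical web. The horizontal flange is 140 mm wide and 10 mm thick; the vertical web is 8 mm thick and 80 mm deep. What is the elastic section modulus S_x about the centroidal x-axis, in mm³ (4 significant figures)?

Treat the section as a set of non-overlapping primitives; coordinates are from the bounding-box lower-left.
Flange: 140 × 10, A = 1 400 mm², y = 85 mm, Ī = 11666.7 mm⁴.
Web: 8 × 80, A = 640 mm², y = 40 mm, Ī = 341 333 mm⁴.
Centroid: ȳ = ΣA·y / ΣA = 70.8824 mm.
Transfer each piece to the centroidal x-axis using Ī + A·d² with d = y − 70.8824:
  flange: d = 14.1176 mm → contributes +290 698 mm⁴
  web: d = -30.8824 mm → contributes +951 714 mm⁴
Total I = 1 242 412 mm⁴.
Extreme fibre distance c = 70.8824 mm; S = I/c = 17527.8 mm³.

S_x ≈ 1.753 × 10⁴ mm³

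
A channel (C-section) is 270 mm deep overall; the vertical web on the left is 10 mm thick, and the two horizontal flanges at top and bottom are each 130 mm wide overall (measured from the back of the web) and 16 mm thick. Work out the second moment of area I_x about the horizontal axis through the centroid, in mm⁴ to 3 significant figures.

Treat the section as a set of non-overlapping primitives; coordinates are from the bounding-box lower-left.
Web: 10 × 270, A = 2 700 mm², y = 135 mm, Ī = 16 402 500 mm⁴.
Top flange (beyond web): 120 × 16, A = 1 920 mm², y = 262 mm, Ī = 40 960 mm⁴.
Bottom flange (beyond web): 120 × 16, A = 1 920 mm², y = 8 mm, Ī = 40 960 mm⁴.
By symmetry the centroid is at mid-height, ȳ = 135 mm.
Transfer each piece to the horizontal axis through the centroid using Ī + A·d² with d = y − 135:
  web: d = 0 mm → contributes +16 402 500 mm⁴
  top flange (beyond web): d = 127 mm → contributes +31 008 640 mm⁴
  bottom flange (beyond web): d = -127 mm → contributes +31 008 640 mm⁴
Total I = 78 419 780 mm⁴.

I_x ≈ 7.84 × 10⁷ mm⁴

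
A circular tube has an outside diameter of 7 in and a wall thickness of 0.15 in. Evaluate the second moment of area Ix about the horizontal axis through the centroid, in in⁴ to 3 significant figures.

Break the section into simple shapes (no overlaps), measuring from the bottom-left corner of the bounding box.
Outer circle: ⌀7, A = 38.485 in², y = 3.5 in, Ī = 117.86 in⁴.
Bore (subtracted): ⌀6.7, A = 35.257 in², y = 3.5 in, Ī = 98.917 in⁴.
By symmetry the centroid is at mid-height, ȳ = 3.5 in.
All pieces are centred on the horizontal axis through the centroid, so I = ΣĪ (holes subtracted) = 18.942 in⁴.

Ix ≈ 18.9 in⁴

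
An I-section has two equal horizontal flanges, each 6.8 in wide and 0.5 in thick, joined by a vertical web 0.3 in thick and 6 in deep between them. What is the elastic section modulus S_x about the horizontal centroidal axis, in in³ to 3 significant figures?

Break the section into simple shapes (no overlaps), measuring from the bottom-left corner of the bounding box.
Bottom flange: 6.8 × 0.5, A = 3.4 in², y = 0.25 in, Ī = 0.070833 in⁴.
Web: 0.3 × 6, A = 1.8 in², y = 3.5 in, Ī = 5.4 in⁴.
Top flange: 6.8 × 0.5, A = 3.4 in², y = 6.75 in, Ī = 0.070833 in⁴.
By symmetry the centroid is at mid-height, ȳ = 3.5 in.
Transfer each piece to the horizontal centroidal axis using Ī + A·d² with d = y − 3.5:
  bottom flange: d = -3.25 in → contributes +35.983 in⁴
  web: d = 0 in → contributes +5.4 in⁴
  top flange: d = 3.25 in → contributes +35.983 in⁴
Total I = 77.367 in⁴.
Extreme fibre distance c = 3.5 in; S = I/c = 22.105 in³.

S_x ≈ 22.1 in³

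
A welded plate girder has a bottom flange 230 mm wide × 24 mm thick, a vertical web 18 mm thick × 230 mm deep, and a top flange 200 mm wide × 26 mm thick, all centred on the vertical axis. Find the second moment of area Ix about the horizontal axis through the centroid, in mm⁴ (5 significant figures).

Ix ≈ 1.9295 × 10⁸ mm⁴

Treat the section as a set of non-overlapping primitives; coordinates are from the bounding-box lower-left.
Bottom plate: 230 × 24, A = 5 520 mm², y = 12 mm, Ī = 264 960 mm⁴.
Web plate: 18 × 230, A = 4 140 mm², y = 139 mm, Ī = 18 250 500 mm⁴.
Top plate: 200 × 26, A = 5 200 mm², y = 267 mm, Ī = 292933.3 mm⁴.
Centroid: ȳ = ΣA·y / ΣA = 136.6151 mm.
Transfer each piece to the horizontal axis through the centroid using Ī + A·d² with d = y − 136.6151:
  bottom plate: d = -124.6151 mm → contributes +85 984 580 mm⁴
  web plate: d = 2.384926 mm → contributes +18 274 048 mm⁴
  top plate: d = 130.3849 mm → contributes +88 694 124 mm⁴
Total I = 192 952 752 mm⁴.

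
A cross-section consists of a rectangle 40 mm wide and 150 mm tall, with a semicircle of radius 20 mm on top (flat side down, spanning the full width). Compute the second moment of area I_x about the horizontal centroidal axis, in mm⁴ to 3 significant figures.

I_x ≈ 1.52 × 10⁷ mm⁴

Break the section into simple shapes (no overlaps), measuring from the bottom-left corner of the bounding box.
Rectangular body: 40 × 150, A = 6 000 mm², y = 75 mm, Ī = 11 250 000 mm⁴.
Semicircular cap: semicircle r = 20, A = 628.32 mm², y = 158.49 mm, Ī = 17 561 mm⁴.
Centroid: ȳ = ΣA·y / ΣA = 82.914 mm.
Transfer each piece to the horizontal centroidal axis using Ī + A·d² with d = y − 82.914:
  rectangular body: d = -7.9141 mm → contributes +11 625 799 mm⁴
  semicircular cap: d = 75.574 mm → contributes +3 606 173 mm⁴
Total I = 15 231 972 mm⁴.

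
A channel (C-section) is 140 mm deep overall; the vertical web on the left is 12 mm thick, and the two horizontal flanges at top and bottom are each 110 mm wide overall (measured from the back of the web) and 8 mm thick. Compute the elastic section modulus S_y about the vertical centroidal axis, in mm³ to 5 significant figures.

S_y ≈ 4.8141 × 10⁴ mm³

Break the section into simple shapes (no overlaps), measuring from the bottom-left corner of the bounding box.
Web: 12 × 140, A = 1 680 mm², x = 6 mm, Ī = 20 160 mm⁴.
Top flange (beyond web): 98 × 8, A = 784 mm², x = 61 mm, Ī = 627461.3 mm⁴.
Bottom flange (beyond web): 98 × 8, A = 784 mm², x = 61 mm, Ī = 627461.3 mm⁴.
Centroid: x̄ = ΣA·x / ΣA = 32.55172 mm.
Transfer each piece to the vertical centroidal axis using Ī + A·d² with d = x − 32.55172:
  web: d = -26.55172 mm → contributes +1 204 550 mm⁴
  top flange (beyond web): d = 28.44828 mm → contributes +1 261 956 mm⁴
  bottom flange (beyond web): d = 28.44828 mm → contributes +1 261 956 mm⁴
Total I = 3 728 462 mm⁴.
Extreme fibre distance c = 77.44828 mm; S = I/c = 48141.32 mm³.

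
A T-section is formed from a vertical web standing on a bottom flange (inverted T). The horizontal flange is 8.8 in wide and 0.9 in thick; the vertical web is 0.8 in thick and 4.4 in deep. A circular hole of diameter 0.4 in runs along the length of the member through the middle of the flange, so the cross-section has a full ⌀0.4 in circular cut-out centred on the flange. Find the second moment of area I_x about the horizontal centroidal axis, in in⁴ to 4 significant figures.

Treat the section as a set of non-overlapping primitives; coordinates are from the bounding-box lower-left.
Flange: 8.8 × 0.9, A = 7.92 in², y = 0.45 in, Ī = 0.5346 in⁴.
Web: 0.8 × 4.4, A = 3.52 in², y = 3.1 in, Ī = 5.67893 in⁴.
Hole (subtracted): ⌀0.4, A = 0.125664 in², y = 0.45 in, Ī = 0.00125664 in⁴.
Centroid: ȳ = ΣA·y / ΣA = 1.27444 in.
Transfer each piece to the horizontal centroidal axis using Ī + A·d² with d = y − 1.27444:
  flange: d = -0.824441 in → contributes +5.91784 in⁴
  web: d = 1.82556 in → contributes +17.4099 in⁴
  hole: d = -0.824441 in → contributes −0.0866706 in⁴
Total I = 23.2411 in⁴.

I_x ≈ 23.24 in⁴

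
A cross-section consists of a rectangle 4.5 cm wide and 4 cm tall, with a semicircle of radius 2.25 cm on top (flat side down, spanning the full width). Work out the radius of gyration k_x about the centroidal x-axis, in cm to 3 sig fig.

Break the section into simple shapes (no overlaps), measuring from the bottom-left corner of the bounding box.
Rectangular body: 4.5 × 4, A = 18 cm², y = 2 cm, Ī = 24 cm⁴.
Semicircular cap: semicircle r = 2.25, A = 7.9522 cm², y = 4.9549 cm, Ī = 2.813 cm⁴.
Centroid: ȳ = ΣA·y / ΣA = 2.9054 cm.
Transfer each piece to the centroidal x-axis using Ī + A·d² with d = y − 2.9054:
  rectangular body: d = -0.90544 cm → contributes +38.757 cm⁴
  semicircular cap: d = 2.0495 cm → contributes +36.215 cm⁴
Total I = 74.972 cm⁴.
Radius of gyration: k = √(I/A) = √(74.972 / 25.952) = 1.6997 cm.

k_x ≈ 1.70 cm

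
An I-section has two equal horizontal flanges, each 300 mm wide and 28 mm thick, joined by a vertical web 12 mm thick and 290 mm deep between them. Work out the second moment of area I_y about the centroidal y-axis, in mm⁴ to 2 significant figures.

I_y ≈ 1.3 × 10⁸ mm⁴

Treat the section as a set of non-overlapping primitives; coordinates are from the bounding-box lower-left.
Bottom flange: 300 × 28, A = 8 400 mm², x = 150 mm, Ī = 63 000 000 mm⁴.
Web: 12 × 290, A = 3 480 mm², x = 150 mm, Ī = 41 760 mm⁴.
Top flange: 300 × 28, A = 8 400 mm², x = 150 mm, Ī = 63 000 000 mm⁴.
By symmetry the centroid is at mid-width, x̄ = 150 mm.
All pieces are centred on the centroidal y-axis, so I = ΣĪ = 126 041 760 mm⁴.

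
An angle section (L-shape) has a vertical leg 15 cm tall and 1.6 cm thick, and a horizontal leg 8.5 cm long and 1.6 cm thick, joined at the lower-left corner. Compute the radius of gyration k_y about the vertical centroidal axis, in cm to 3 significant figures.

Split into non-overlapping primitives; take the origin at the lower-left of the bounding box.
Vertical leg: 1.6 × 15, A = 24 cm², x = 0.8 cm, Ī = 5.12 cm⁴.
Horizontal leg (remainder): 6.9 × 1.6, A = 11.04 cm², x = 5.05 cm, Ī = 43.801 cm⁴.
Centroid: x̄ = ΣA·x / ΣA = 2.139 cm.
Transfer each piece to the vertical centroidal axis using Ī + A·d² with d = x − 2.139:
  vertical leg: d = -1.339 cm → contributes +48.153 cm⁴
  horizontal leg (remainder): d = 2.911 cm → contributes +137.35 cm⁴
Total I = 185.5 cm⁴.
Radius of gyration: k = √(I/A) = √(185.5 / 35.04) = 2.3009 cm.

k_y ≈ 2.30 cm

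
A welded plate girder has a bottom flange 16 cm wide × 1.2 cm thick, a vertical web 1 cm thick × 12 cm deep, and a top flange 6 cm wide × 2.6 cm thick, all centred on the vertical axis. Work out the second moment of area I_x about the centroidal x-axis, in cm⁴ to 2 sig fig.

Break the section into simple shapes (no overlaps), measuring from the bottom-left corner of the bounding box.
Bottom plate: 16 × 1.2, A = 19.2 cm², y = 0.6 cm, Ī = 2.304 cm⁴.
Web plate: 1 × 12, A = 12 cm², y = 7.2 cm, Ī = 144 cm⁴.
Top plate: 6 × 2.6, A = 15.6 cm², y = 14.5 cm, Ī = 8.788 cm⁴.
Centroid: ȳ = ΣA·y / ΣA = 6.926 cm.
Transfer each piece to the centroidal x-axis using Ī + A·d² with d = y − 6.926:
  bottom plate: d = -6.326 cm → contributes +770.6 cm⁴
  web plate: d = 0.2744 cm → contributes +144.9 cm⁴
  top plate: d = 7.574 cm → contributes +903.8 cm⁴
Total I = 1 819 cm⁴.

I_x ≈ 1800 cm⁴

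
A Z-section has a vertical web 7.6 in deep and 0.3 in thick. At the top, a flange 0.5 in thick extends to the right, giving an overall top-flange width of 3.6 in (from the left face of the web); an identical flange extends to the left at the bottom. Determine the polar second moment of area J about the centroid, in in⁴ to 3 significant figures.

J ≈ 66.3 in⁴

Split into non-overlapping primitives; take the origin at the lower-left of the bounding box.
Web: 0.3 × 7.6, A = 2.28 in², y = 3.8 in, Ī = 10.974 in⁴.
Top flange (beyond web): 3.3 × 0.5, A = 1.65 in², y = 7.35 in, Ī = 0.034375 in⁴.
Bottom flange (beyond web): 3.3 × 0.5, A = 1.65 in², y = 0.25 in, Ī = 0.034375 in⁴.
Centroid: ȳ = ΣA·y / ΣA = 3.8 in.
Transfer each piece to the centroidal x-axis using Ī + A·d² with d = y − 3.8:
  web: d = 0 in → contributes +10.974 in⁴
  top flange (beyond web): d = 3.55 in → contributes +20.829 in⁴
  bottom flange (beyond web): d = -3.55 in → contributes +20.829 in⁴
Total I = 52.631 in⁴.
For the y-axis: x̄ = 3.45 in.
Repeating about the centroidal y-axis gives I_y = 13.704 in⁴.
Polar second moment: J = I_x + I_y = 66.335 in⁴.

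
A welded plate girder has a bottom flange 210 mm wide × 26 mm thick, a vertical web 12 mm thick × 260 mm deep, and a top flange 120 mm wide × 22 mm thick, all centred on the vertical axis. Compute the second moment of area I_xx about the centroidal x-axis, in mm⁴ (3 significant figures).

Decompose the section into non-overlapping parts with the origin at the bottom-left of its bounding rectangle.
Bottom plate: 210 × 26, A = 5 460 mm², y = 13 mm, Ī = 307 580 mm⁴.
Web plate: 12 × 260, A = 3 120 mm², y = 156 mm, Ī = 17 576 000 mm⁴.
Top plate: 120 × 22, A = 2 640 mm², y = 297 mm, Ī = 106 480 mm⁴.
Centroid: ȳ = ΣA·y / ΣA = 119.59 mm.
Transfer each piece to the centroidal x-axis using Ī + A·d² with d = y − 119.59:
  bottom plate: d = -106.59 mm → contributes +62 338 923 mm⁴
  web plate: d = 36.412 mm → contributes +21 712 548 mm⁴
  top plate: d = 177.41 mm → contributes +83 200 306 mm⁴
Total I = 167 251 778 mm⁴.

I_xx ≈ 1.67 × 10⁸ mm⁴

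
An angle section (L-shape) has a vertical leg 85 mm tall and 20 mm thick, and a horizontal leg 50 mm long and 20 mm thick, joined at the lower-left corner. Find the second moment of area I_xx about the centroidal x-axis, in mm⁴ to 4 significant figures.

I_xx ≈ 1.512 × 10⁶ mm⁴

Decompose the section into non-overlapping parts with the origin at the bottom-left of its bounding rectangle.
Vertical leg: 20 × 85, A = 1 700 mm², y = 42.5 mm, Ī = 1 023 542 mm⁴.
Horizontal leg (remainder): 30 × 20, A = 600 mm², y = 10 mm, Ī = 20 000 mm⁴.
Centroid: ȳ = ΣA·y / ΣA = 34.0217 mm.
Transfer each piece to the centroidal x-axis using Ī + A·d² with d = y − 34.0217:
  vertical leg: d = 8.47826 mm → contributes +1 145 739 mm⁴
  horizontal leg (remainder): d = -24.0217 mm → contributes +366 226 mm⁴
Total I = 1 511 966 mm⁴.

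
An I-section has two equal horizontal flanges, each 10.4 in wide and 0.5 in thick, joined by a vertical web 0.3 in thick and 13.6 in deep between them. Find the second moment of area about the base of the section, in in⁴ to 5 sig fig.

Treat the section as a set of non-overlapping primitives; coordinates are from the bounding-box lower-left.
Bottom flange: 10.4 × 0.5, A = 5.2 in², y = 0.25 in, Ī = 0.1083333 in⁴.
Web: 0.3 × 13.6, A = 4.08 in², y = 7.3 in, Ī = 62.8864 in⁴.
Top flange: 10.4 × 0.5, A = 5.2 in², y = 14.35 in, Ī = 0.1083333 in⁴.
Transfer each piece to the base of the section using Ī + A·d² with d = y − 0:
  bottom flange: d = 0.25 in → contributes +0.4333333 in⁴
  web: d = 7.3 in → contributes +280.3096 in⁴
  top flange: d = 14.35 in → contributes +1070.905 in⁴
Total I = 1351.648 in⁴.

I_base ≈ 1351.6 in⁴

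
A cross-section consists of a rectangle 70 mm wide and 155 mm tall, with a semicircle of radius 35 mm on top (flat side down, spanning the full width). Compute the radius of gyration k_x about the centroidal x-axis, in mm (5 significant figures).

k_x ≈ 52.959 mm

Split into non-overlapping primitives; take the origin at the lower-left of the bounding box.
Rectangular body: 70 × 155, A = 10 850 mm², y = 77.5 mm, Ī = 21 722 604 mm⁴.
Semicircular cap: semicircle r = 35, A = 1924.226 mm², y = 169.8545 mm, Ī = 164 704 mm⁴.
Centroid: ȳ = ΣA·y / ΣA = 91.41167 mm.
Transfer each piece to the centroidal x-axis using Ī + A·d² with d = y − 91.41167:
  rectangular body: d = -13.91167 mm → contributes +23 822 454 mm⁴
  semicircular cap: d = 78.44279 mm → contributes +12 004 986 mm⁴
Total I = 35 827 440 mm⁴.
Radius of gyration: k = √(I/A) = √(35 827 440 / 12774.23) = 52.9591 mm.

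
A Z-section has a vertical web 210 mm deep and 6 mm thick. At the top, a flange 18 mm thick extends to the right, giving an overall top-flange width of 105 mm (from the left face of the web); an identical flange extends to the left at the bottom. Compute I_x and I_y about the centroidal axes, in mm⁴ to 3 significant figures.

Treat the section as a set of non-overlapping primitives; coordinates are from the bounding-box lower-left.
Web: 6 × 210, A = 1 260 mm², y = 105 mm, Ī = 4 630 500 mm⁴.
Top flange (beyond web): 99 × 18, A = 1 782 mm², y = 201 mm, Ī = 48 114 mm⁴.
Bottom flange (beyond web): 99 × 18, A = 1 782 mm², y = 9 mm, Ī = 48 114 mm⁴.
Centroid: ȳ = ΣA·y / ΣA = 105 mm.
Transfer each piece to the centroidal x-axis using Ī + A·d² with d = y − 105:
  web: d = 0 mm → contributes +4 630 500 mm⁴
  top flange (beyond web): d = 96 mm → contributes +16 471 026 mm⁴
  bottom flange (beyond web): d = -96 mm → contributes +16 471 026 mm⁴
Total I = 37 572 552 mm⁴.
For the y-axis: x̄ = 102 mm.
Repeating about the centroidal y-axis gives I_y = 12 737 952 mm⁴.

I_x ≈ 3.76 × 10⁷ mm⁴, I_y ≈ 1.27 × 10⁷ mm⁴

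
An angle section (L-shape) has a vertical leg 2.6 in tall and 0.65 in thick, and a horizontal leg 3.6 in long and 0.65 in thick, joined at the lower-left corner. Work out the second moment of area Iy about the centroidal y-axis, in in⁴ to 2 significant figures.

Split into non-overlapping primitives; take the origin at the lower-left of the bounding box.
Vertical leg: 0.65 × 2.6, A = 1.69 in², x = 0.325 in, Ī = 0.0595 in⁴.
Horizontal leg (remainder): 2.95 × 0.65, A = 1.918 in², x = 2.125 in, Ī = 1.391 in⁴.
Centroid: x̄ = ΣA·x / ΣA = 1.282 in.
Transfer each piece to the centroidal y-axis using Ī + A·d² with d = x − 1.282:
  vertical leg: d = -0.9568 in → contributes +1.607 in⁴
  horizontal leg (remainder): d = 0.8432 in → contributes +2.754 in⁴
Total I = 4.361 in⁴.

Iy ≈ 4.4 in⁴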